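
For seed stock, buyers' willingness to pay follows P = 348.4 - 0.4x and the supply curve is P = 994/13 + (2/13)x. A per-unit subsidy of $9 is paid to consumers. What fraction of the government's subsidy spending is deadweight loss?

Pre-subsidy: 348.4 - 0.4x = 994/13 + (2/13)x gives x* = 491 and P* = 152.
With the rebate, buyers effectively pay Pb = Ps − 9, where Ps is the price sellers receive.
On the curves, Pb = 348.4 - 0.4x and Ps = 994/13 + (2/13)x; the wedge Ps − Pb = 9 gives 994/13 + (2/13)x − (348.4 - 0.4x) = 9, so x' = 507.25.
Then Pb = 348.4 − 0.4·507.25 = 145.5 and Ps = 994/13 + (2/13)·507.25 = 154.5.
ΔCS = ½(491 + 507.25)(152 − 145.5) = 3244.3125; ΔPS = ½(491 + 507.25)(154.5 − 152) = 1247.8125.
Government spending = 9 × 507.25 = 4565.25.
DWL = ½ × 9 × (507.25 − 491) = 73.125; fraction = 73.125 / 4565.25 = 65/4058.

DWL / government spending = 65/4058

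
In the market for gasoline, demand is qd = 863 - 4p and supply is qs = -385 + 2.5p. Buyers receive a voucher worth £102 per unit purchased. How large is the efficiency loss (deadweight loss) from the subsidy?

Pre-subsidy: 863 - 4p = -385 + 2.5p gives p* = 192, q* = 95.
With the rebate, buyers effectively pay pb = ps − 102, where ps is the price sellers receive.
Demand in terms of ps becomes qd = 863 − 4(ps − 102) = 1271 - 4ps. Setting this equal to supply: 1271 - 4ps = -385 + 2.5ps, so ps = 3312/13.
Buyers pay pb = 3312/13 − 102 = 1986/13; q' = -385 + 2.5·(3312/13) = 3275/13.
The subsidy expands output by 3275/13 − 95 = 2040/13 past the efficient level; on those units the gap between marginal cost and willingness to pay runs from 0 up to 102.
DWL = ½ × 102 × 2040/13 = 104040/13.

Deadweight loss = 104040/13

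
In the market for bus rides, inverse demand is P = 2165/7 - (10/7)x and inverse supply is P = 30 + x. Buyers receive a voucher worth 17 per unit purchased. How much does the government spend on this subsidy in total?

Pre-subsidy: 2165/7 - (10/7)x = 30 + x gives x* = 115 and P* = 145.
With the rebate, buyers effectively pay Pb = Ps − 17, where Ps is the price sellers receive.
On the curves, Pb = 2165/7 - (10/7)x and Ps = 30 + x; the wedge Ps − Pb = 17 gives 30 + x − (2165/7 - (10/7)x) = 17, so x' = 122.
Then Pb = 2165/7 − (10/7)·122 = 135 and Ps = 30 + 1·122 = 152.
Government outlay = subsidy × quantity = 17 × 122 = 2074.

Government cost = 2074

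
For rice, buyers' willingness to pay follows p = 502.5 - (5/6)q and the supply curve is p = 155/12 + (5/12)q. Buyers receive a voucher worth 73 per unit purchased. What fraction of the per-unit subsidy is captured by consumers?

Pre-subsidy: 502.5 - (5/6)q = 155/12 + (5/12)q gives q* = 1175/3 and p* = 1585/9.
With the rebate, buyers effectively pay pb = ps − 73, where ps is the price sellers receive.
On the curves, pb = 502.5 - (5/6)q and ps = 155/12 + (5/12)q; the wedge ps − pb = 73 gives 155/12 + (5/12)q − (502.5 - (5/6)q) = 73, so q' = 6751/15.
Then pb = 502.5 − (5/6)·(6751/15) = 1147/9 and ps = 155/12 + (5/12)·(6751/15) = 1804/9.
Buyers' price falls by p* − pb = 1585/9 − 1147/9 = 146/3; sellers' price rises by ps − p* = 1804/9 − 1585/9 = 73/3.
So consumers capture (146/3)/73 = 2/3 of each unit of subsidy.

Consumer share = 2/3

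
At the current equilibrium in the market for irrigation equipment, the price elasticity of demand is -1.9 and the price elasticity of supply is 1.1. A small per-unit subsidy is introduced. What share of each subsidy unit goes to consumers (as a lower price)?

For a small subsidy around the equilibrium, the benefit split depends on the relative slopes, which at a point are proportional to the elasticities.
Buyer share = εs/(εs + |εd|) = 1.1/(1.1 + 1.9) = 11/30; seller share = |εd|/(εs + |εd|) = 19/30.

Consumer share = 11/30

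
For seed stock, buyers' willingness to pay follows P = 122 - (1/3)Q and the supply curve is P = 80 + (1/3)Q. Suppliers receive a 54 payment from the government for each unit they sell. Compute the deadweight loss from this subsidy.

Deadweight loss = 2187

Pre-subsidy: 122 - (1/3)Q = 80 + (1/3)Q gives Q* = 63 and P* = 101.
With the subsidy, sellers receive Ps = Pb + 54 for each unit, where Pb is the price buyers pay.
On the curves, Pb = 122 - (1/3)Q and Ps = 80 + (1/3)Q; the wedge Ps − Pb = 54 gives 80 + (1/3)Q − (122 - (1/3)Q) = 54, so Q' = 144.
Then Pb = 122 − (1/3)·144 = 74 and Ps = 80 + (1/3)·144 = 128.
The subsidy expands output by 144 − 63 = 81 past the efficient level; on those units the gap between marginal cost and willingness to pay runs from 0 up to 54.
DWL = ½ × 54 × 81 = 2187.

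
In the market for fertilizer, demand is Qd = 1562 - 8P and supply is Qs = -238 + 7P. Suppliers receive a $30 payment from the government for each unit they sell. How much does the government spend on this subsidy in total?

Pre-subsidy: 1562 - 8P = -238 + 7P gives P* = 120, Q* = 602.
With the subsidy, sellers receive Ps = Pb + 30 for each unit, where Pb is the price buyers pay.
Supply in terms of Pb becomes Qs = -238 + 7(Pb + 30) = -28 + 7Pb. Setting this equal to demand: 1562 - 8Pb = -28 + 7Pb, so Pb = 106.
Sellers receive Ps = 106 + 30 = 136; Q' = 1562 − 8·106 = 714.
Government outlay = subsidy × quantity = 30 × 714 = 21420.

Government cost = $21420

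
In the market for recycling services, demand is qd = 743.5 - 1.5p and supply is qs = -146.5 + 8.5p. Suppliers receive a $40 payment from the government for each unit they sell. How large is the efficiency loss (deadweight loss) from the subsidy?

Pre-subsidy: 743.5 - 1.5p = -146.5 + 8.5p gives p* = 89, q* = 610.
With the subsidy, sellers receive ps = pb + 40 for each unit, where pb is the price buyers pay.
Supply in terms of pb becomes qs = -146.5 + 8.5(pb + 40) = 193.5 + 8.5pb. Setting this equal to demand: 743.5 - 1.5pb = 193.5 + 8.5pb, so pb = 55.
Sellers receive ps = 55 + 40 = 95; q' = 743.5 − 1.5·55 = 661.
The subsidy expands output by 661 − 610 = 51 past the efficient level; on those units the gap between marginal cost and willingness to pay runs from 0 up to 40.
DWL = ½ × 40 × 51 = 1020.

Deadweight loss = $1020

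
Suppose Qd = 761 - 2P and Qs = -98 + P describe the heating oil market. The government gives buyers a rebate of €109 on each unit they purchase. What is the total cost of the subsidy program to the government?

Government cost = €28449

Pre-subsidy: 761 - 2P = -98 + P gives P* = 859/3, Q* = 565/3.
With the rebate, buyers effectively pay Pb = Ps − 109, where Ps is the price sellers receive.
Demand in terms of Ps becomes Qd = 761 − 2(Ps − 109) = 979 - 2Ps. Setting this equal to supply: 979 - 2Ps = -98 + Ps, so Ps = 359.
Buyers pay Pb = 359 − 109 = 250; Q' = -98 + 1·359 = 261.
Government outlay = subsidy × quantity = 109 × 261 = 28449.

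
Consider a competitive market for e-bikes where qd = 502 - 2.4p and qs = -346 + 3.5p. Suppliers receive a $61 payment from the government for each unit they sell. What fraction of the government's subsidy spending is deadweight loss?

DWL / government spending = 1281/7195

Pre-subsidy: 502 - 2.4p = -346 + 3.5p gives p* = 8480/59, q* = 9266/59.
With the subsidy, sellers receive ps = pb + 61 for each unit, where pb is the price buyers pay.
Supply in terms of pb becomes qs = -346 + 3.5(pb + 61) = -132.5 + 3.5pb. Setting this equal to demand: 502 - 2.4pb = -132.5 + 3.5pb, so pb = 6345/59.
Sellers receive ps = 6345/59 + 61 = 9944/59; q' = 502 − 2.4·(6345/59) = 14390/59.
ΔCS = ½(9266/59 + 14390/59)(8480/59 − 6345/59) = 25252780/3481; ΔPS = ½(9266/59 + 14390/59)(9944/59 − 8480/59) = 17316192/3481.
Government spending = 61 × 14390/59 = 877790/59.
DWL = ½ × 61 × (14390/59 − 9266/59) = 156282/59; fraction = (156282/59) / (877790/59) = 1281/7195.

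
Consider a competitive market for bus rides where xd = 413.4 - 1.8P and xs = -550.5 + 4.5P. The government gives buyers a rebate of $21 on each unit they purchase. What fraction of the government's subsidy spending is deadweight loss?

Pre-subsidy: 413.4 - 1.8P = -550.5 + 4.5P gives P* = 153, x* = 138.
With the rebate, buyers effectively pay Pb = Ps − 21, where Ps is the price sellers receive.
Demand in terms of Ps becomes xd = 413.4 − 1.8(Ps − 21) = 451.2 - 1.8Ps. Setting this equal to supply: 451.2 - 1.8Ps = -550.5 + 4.5Ps, so Ps = 159.
Buyers pay Pb = 159 − 21 = 138; x' = -550.5 + 4.5·159 = 165.
ΔCS = ½(138 + 165)(153 − 138) = 2272.5; ΔPS = ½(138 + 165)(159 − 153) = 909.
Government spending = 21 × 165 = 3465.
DWL = ½ × 21 × (165 − 138) = 283.5; fraction = 283.5 / 3465 = 9/110.

DWL / government spending = 9/110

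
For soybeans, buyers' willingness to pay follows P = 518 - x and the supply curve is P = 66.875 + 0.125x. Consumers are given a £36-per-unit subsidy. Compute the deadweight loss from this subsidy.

Pre-subsidy: 518 - x = 66.875 + 0.125x gives x* = 401 and P* = 117.
With the rebate, buyers effectively pay Pb = Ps − 36, where Ps is the price sellers receive.
On the curves, Pb = 518 - x and Ps = 66.875 + 0.125x; the wedge Ps − Pb = 36 gives 66.875 + 0.125x − (518 - x) = 36, so x' = 433.
Then Pb = 518 − 1·433 = 85 and Ps = 66.875 + 0.125·433 = 121.
The subsidy expands output by 433 − 401 = 32 past the efficient level; on those units the gap between marginal cost and willingness to pay runs from 0 up to 36.
DWL = ½ × 36 × 32 = 576.

Deadweight loss = £576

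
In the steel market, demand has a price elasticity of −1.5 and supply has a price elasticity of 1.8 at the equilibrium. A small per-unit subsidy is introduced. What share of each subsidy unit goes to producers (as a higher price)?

Producer share = 5/11

For a small subsidy around the equilibrium, the benefit split depends on the relative slopes, which at a point are proportional to the elasticities.
Buyer share = εs/(εs + |εd|) = 1.8/(1.8 + 1.5) = 6/11; seller share = |εd|/(εs + |εd|) = 5/11.
So producers capture 5/11 of the subsidy.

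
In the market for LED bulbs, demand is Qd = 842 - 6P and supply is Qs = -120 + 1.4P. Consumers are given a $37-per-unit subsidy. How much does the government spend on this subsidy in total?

Pre-subsidy: 842 - 6P = -120 + 1.4P gives P* = 130, Q* = 62.
With the rebate, buyers effectively pay Pb = Ps − 37, where Ps is the price sellers receive.
Demand in terms of Ps becomes Qd = 842 − 6(Ps − 37) = 1064 - 6Ps. Setting this equal to supply: 1064 - 6Ps = -120 + 1.4Ps, so Ps = 160.
Buyers pay Pb = 160 − 37 = 123; Q' = -120 + 1.4·160 = 104.
Government outlay = subsidy × quantity = 37 × 104 = 3848.

Government cost = $3848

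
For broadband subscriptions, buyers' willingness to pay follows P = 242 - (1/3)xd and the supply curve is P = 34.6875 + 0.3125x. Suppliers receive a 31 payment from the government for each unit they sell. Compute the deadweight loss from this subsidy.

Deadweight loss = 744

Pre-subsidy: 242 - (1/3)x = 34.6875 + 0.3125x gives x* = 321 and P* = 135.
With the subsidy, sellers receive Ps = Pb + 31 for each unit, where Pb is the price buyers pay.
On the curves, Pb = 242 - (1/3)x and Ps = 34.6875 + 0.3125x; the wedge Ps − Pb = 31 gives 34.6875 + 0.3125x − (242 - (1/3)x) = 31, so x' = 369.
Then Pb = 242 − (1/3)·369 = 119 and Ps = 34.6875 + 0.3125·369 = 150.
The subsidy expands output by 369 − 321 = 48 past the efficient level; on those units the gap between marginal cost and willingness to pay runs from 0 up to 31.
DWL = ½ × 31 × 48 = 744.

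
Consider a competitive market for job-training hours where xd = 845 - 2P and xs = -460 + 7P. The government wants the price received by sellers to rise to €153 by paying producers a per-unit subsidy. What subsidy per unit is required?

Required subsidy s = €36 per unit

At a seller price of 153, quantity supplied is -460 + 7·153 = 611.
Buyers absorb 611 only when they pay Pb with 845 − 2·Pb = 611, i.e. Pb = 117.
s = Ps − Pb = 153 − 117 = 36.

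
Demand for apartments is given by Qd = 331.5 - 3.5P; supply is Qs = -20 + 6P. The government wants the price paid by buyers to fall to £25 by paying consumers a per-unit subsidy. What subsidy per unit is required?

At a buyer price of 25, quantity demanded is 331.5 − 3.5·25 = 244.
Sellers supply 244 only when they receive Ps with -20 + 6·Ps = 244, i.e. Ps = 44.
s = Ps − Pb = 44 − 25 = 19.

Required subsidy s = £19 per unit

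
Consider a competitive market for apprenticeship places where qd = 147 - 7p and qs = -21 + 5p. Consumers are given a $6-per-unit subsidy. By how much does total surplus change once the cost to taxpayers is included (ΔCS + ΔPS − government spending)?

Pre-subsidy: 147 - 7p = -21 + 5p gives p* = 14, q* = 49.
With the rebate, buyers effectively pay pb = ps − 6, where ps is the price sellers receive.
Demand in terms of ps becomes qd = 147 − 7(ps − 6) = 189 - 7ps. Setting this equal to supply: 189 - 7ps = -21 + 5ps, so ps = 17.5.
Buyers pay pb = 17.5 − 6 = 11.5; q' = -21 + 5·17.5 = 66.5.
ΔCS = ½(49 + 66.5)(14 − 11.5) = 144.375; ΔPS = ½(49 + 66.5)(17.5 − 14) = 202.125.
Government spending = 6 × 66.5 = 399.
Net change = 144.375 + 202.125 − 399 = -52.5. The loss equals the DWL triangle ½·6·17.5.

Net change in total surplus = -$52.5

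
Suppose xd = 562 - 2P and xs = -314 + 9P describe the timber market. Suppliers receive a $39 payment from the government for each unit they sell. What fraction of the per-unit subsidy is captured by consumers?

Consumer share = 9/11

Pre-subsidy: 562 - 2P = -314 + 9P gives P* = 876/11, x* = 4430/11.
With the subsidy, sellers receive Ps = Pb + 39 for each unit, where Pb is the price buyers pay.
Supply in terms of Pb becomes xs = -314 + 9(Pb + 39) = 37 + 9Pb. Setting this equal to demand: 562 - 2Pb = 37 + 9Pb, so Pb = 525/11.
Sellers receive Ps = 525/11 + 39 = 954/11; x' = 562 − 2·(525/11) = 5132/11.
Buyers' price falls by P* − Pb = 876/11 − 525/11 = 351/11; sellers' price rises by Ps − P* = 954/11 − 876/11 = 78/11.
So consumers capture (351/11)/39 = 9/11 of each unit of subsidy.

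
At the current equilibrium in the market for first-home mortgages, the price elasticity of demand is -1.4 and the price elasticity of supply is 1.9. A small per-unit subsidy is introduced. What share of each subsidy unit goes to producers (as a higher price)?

Producer share = 14/33

For a small subsidy around the equilibrium, the benefit split depends on the relative slopes, which at a point are proportional to the elasticities.
Buyer share = εs/(εs + |εd|) = 1.9/(1.9 + 1.4) = 19/33; seller share = |εd|/(εs + |εd|) = 14/33.
So producers capture 14/33 of the subsidy.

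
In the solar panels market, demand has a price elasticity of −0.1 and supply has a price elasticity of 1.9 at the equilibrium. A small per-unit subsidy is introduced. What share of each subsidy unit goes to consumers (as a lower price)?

For a small subsidy around the equilibrium, the benefit split depends on the relative slopes, which at a point are proportional to the elasticities.
Buyer share = εs/(εs + |εd|) = 1.9/(1.9 + 0.1) = 0.95; seller share = |εd|/(εs + |εd|) = 0.05.

Consumer share = 0.95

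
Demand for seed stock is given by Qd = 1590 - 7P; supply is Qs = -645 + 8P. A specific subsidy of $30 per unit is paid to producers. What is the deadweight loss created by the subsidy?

Pre-subsidy: 1590 - 7P = -645 + 8P gives P* = 149, Q* = 547.
With the subsidy, sellers receive Ps = Pb + 30 for each unit, where Pb is the price buyers pay.
Supply in terms of Pb becomes Qs = -645 + 8(Pb + 30) = -405 + 8Pb. Setting this equal to demand: 1590 - 7Pb = -405 + 8Pb, so Pb = 133.
Sellers receive Ps = 133 + 30 = 163; Q' = 1590 − 7·133 = 659.
The subsidy expands output by 659 − 547 = 112 past the efficient level; on those units the gap between marginal cost and willingness to pay runs from 0 up to 30.
DWL = ½ × 30 × 112 = 1680.

Deadweight loss = $1680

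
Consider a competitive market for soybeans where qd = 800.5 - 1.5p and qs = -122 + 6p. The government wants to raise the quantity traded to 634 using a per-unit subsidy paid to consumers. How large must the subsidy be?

At q = 634, invert demand for the buyer price: pb = (800.5 − 634)/1.5 = 111; invert supply for the seller price: ps = (634 − (-122))/6 = 126.
The subsidy must fill the gap: s = ps − pb = 126 − 111 = 15.

Required subsidy s = 15 per unit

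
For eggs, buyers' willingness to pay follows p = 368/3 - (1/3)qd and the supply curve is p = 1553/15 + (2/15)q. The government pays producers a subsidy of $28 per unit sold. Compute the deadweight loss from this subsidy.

Pre-subsidy: 368/3 - (1/3)q = 1553/15 + (2/15)q gives q* = 41 and p* = 109.
With the subsidy, sellers receive ps = pb + 28 for each unit, where pb is the price buyers pay.
On the curves, pb = 368/3 - (1/3)q and ps = 1553/15 + (2/15)q; the wedge ps − pb = 28 gives 1553/15 + (2/15)q − (368/3 - (1/3)q) = 28, so q' = 101.
Then pb = 368/3 − (1/3)·101 = 89 and ps = 1553/15 + (2/15)·101 = 117.
The subsidy expands output by 101 − 41 = 60 past the efficient level; on those units the gap between marginal cost and willingness to pay runs from 0 up to 28.
DWL = ½ × 28 × 60 = 840.

Deadweight loss = $840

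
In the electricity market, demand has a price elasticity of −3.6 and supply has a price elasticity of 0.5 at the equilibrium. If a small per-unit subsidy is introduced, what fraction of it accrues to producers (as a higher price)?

Producer share = 36/41

For a small subsidy around the equilibrium, the benefit split depends on the relative slopes, which at a point are proportional to the elasticities.
Buyer share = εs/(εs + |εd|) = 0.5/(0.5 + 3.6) = 5/41; seller share = |εd|/(εs + |εd|) = 36/41.
So producers capture 36/41 of the subsidy.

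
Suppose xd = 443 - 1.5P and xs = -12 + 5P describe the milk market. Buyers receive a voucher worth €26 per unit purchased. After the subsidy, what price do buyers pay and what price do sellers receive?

Pre-subsidy: 443 - 1.5P = -12 + 5P gives P* = 70, x* = 338.
With the rebate, buyers effectively pay Pb = Ps − 26, where Ps is the price sellers receive.
Demand in terms of Ps becomes xd = 443 − 1.5(Ps − 26) = 482 - 1.5Ps. Setting this equal to supply: 482 - 1.5Ps = -12 + 5Ps, so Ps = 76.
Buyers pay Pb = 76 − 26 = 50; x' = -12 + 5·76 = 368.

Buyers pay €50; sellers receive €76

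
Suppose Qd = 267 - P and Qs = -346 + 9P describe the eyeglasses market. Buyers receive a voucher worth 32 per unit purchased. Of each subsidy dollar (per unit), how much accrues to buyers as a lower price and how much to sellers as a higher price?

Buyers gain 28.8 per unit; sellers gain 3.2 per unit

Pre-subsidy: 267 - P = -346 + 9P gives P* = 61.3, Q* = 205.7.
With the rebate, buyers effectively pay Pb = Ps − 32, where Ps is the price sellers receive.
Demand in terms of Ps becomes Qd = 267 − 1(Ps − 32) = 299 - Ps. Setting this equal to supply: 299 - Ps = -346 + 9Ps, so Ps = 64.5.
Buyers pay Pb = 64.5 − 32 = 32.5; Q' = -346 + 9·64.5 = 234.5.
Buyers' price falls by P* − Pb = 61.3 − 32.5 = 28.8; sellers' price rises by Ps − P* = 64.5 − 61.3 = 3.2.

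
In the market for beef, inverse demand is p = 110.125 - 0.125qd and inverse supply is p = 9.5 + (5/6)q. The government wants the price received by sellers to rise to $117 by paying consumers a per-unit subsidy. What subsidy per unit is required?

At a seller price of 117, quantity supplied is -11.4 + 1.2·117 = 129.
Buyers absorb 129 only when they pay pb = 110.125 − 0.125·129 = 94.
s = ps − pb = 117 − 94 = 23.

Required subsidy s = $23 per unit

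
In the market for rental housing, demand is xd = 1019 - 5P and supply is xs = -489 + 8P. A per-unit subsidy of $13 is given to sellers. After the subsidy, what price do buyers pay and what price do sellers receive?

Pre-subsidy: 1019 - 5P = -489 + 8P gives P* = 116, x* = 439.
With the subsidy, sellers receive Ps = Pb + 13 for each unit, where Pb is the price buyers pay.
Supply in terms of Pb becomes xs = -489 + 8(Pb + 13) = -385 + 8Pb. Setting this equal to demand: 1019 - 5Pb = -385 + 8Pb, so Pb = 108.
Sellers receive Ps = 108 + 13 = 121; x' = 1019 − 5·108 = 479.

Buyers pay $108; sellers receive $121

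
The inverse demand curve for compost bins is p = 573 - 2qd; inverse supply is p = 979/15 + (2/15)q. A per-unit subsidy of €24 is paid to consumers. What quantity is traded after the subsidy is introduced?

q' = 249.25

Pre-subsidy: 573 - 2q = 979/15 + (2/15)q gives q* = 238 and p* = 97.
With the rebate, buyers effectively pay pb = ps − 24, where ps is the price sellers receive.
On the curves, pb = 573 - 2q and ps = 979/15 + (2/15)q; the wedge ps − pb = 24 gives 979/15 + (2/15)q − (573 - 2q) = 24, so q' = 249.25.
Then pb = 573 − 2·249.25 = 74.5 and ps = 979/15 + (2/15)·249.25 = 98.5.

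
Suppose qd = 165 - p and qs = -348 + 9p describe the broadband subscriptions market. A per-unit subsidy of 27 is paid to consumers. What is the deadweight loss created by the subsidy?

Deadweight loss = 328.05

Pre-subsidy: 165 - p = -348 + 9p gives p* = 51.3, q* = 113.7.
With the rebate, buyers effectively pay pb = ps − 27, where ps is the price sellers receive.
Demand in terms of ps becomes qd = 165 − 1(ps − 27) = 192 - ps. Setting this equal to supply: 192 - ps = -348 + 9ps, so ps = 54.
Buyers pay pb = 54 − 27 = 27; q' = -348 + 9·54 = 138.
The subsidy expands output by 138 − 113.7 = 24.3 past the efficient level; on those units the gap between marginal cost and willingness to pay runs from 0 up to 27.
DWL = ½ × 27 × 24.3 = 328.05.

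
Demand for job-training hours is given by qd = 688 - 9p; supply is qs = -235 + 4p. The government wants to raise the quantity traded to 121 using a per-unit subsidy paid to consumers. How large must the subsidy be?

At q = 121, invert demand for the buyer price: pb = (688 − 121)/9 = 63; invert supply for the seller price: ps = (121 − (-235))/4 = 89.
The subsidy must fill the gap: s = ps − pb = 89 − 63 = 26.

Required subsidy s = 26 per unit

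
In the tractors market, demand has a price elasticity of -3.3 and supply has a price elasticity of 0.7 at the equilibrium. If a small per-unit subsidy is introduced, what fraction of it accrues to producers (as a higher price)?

For a small subsidy around the equilibrium, the benefit split depends on the relative slopes, which at a point are proportional to the elasticities.
Buyer share = εs/(εs + |εd|) = 0.7/(0.7 + 3.3) = 0.175; seller share = |εd|/(εs + |εd|) = 0.825.
So producers capture 0.825 of the subsidy.

Producer share = 0.825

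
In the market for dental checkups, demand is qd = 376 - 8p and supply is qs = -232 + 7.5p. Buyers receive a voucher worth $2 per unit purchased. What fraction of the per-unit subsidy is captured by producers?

Producer share = 16/31

Pre-subsidy: 376 - 8p = -232 + 7.5p gives p* = 1216/31, q* = 1928/31.
With the rebate, buyers effectively pay pb = ps − 2, where ps is the price sellers receive.
Demand in terms of ps becomes qd = 376 − 8(ps − 2) = 392 - 8ps. Setting this equal to supply: 392 - 8ps = -232 + 7.5ps, so ps = 1248/31.
Buyers pay pb = 1248/31 − 2 = 1186/31; q' = -232 + 7.5·(1248/31) = 2168/31.
Buyers' price falls by p* − pb = 1216/31 − 1186/31 = 30/31; sellers' price rises by ps − p* = 1248/31 − 1216/31 = 32/31.
So producers capture (32/31)/2 = 16/31 of each unit of subsidy.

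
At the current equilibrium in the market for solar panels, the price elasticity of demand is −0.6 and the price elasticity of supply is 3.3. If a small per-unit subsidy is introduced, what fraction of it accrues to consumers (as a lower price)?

Consumer share = 11/13

For a small subsidy around the equilibrium, the benefit split depends on the relative slopes, which at a point are proportional to the elasticities.
Buyer share = εs/(εs + |εd|) = 3.3/(3.3 + 0.6) = 11/13; seller share = |εd|/(εs + |εd|) = 2/13.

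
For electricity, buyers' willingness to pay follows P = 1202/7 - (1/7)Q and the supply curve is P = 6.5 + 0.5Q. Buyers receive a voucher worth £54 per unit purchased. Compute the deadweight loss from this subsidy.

Deadweight loss = £2268

Pre-subsidy: 1202/7 - (1/7)Q = 6.5 + 0.5Q gives Q* = 257 and P* = 135.
With the rebate, buyers effectively pay Pb = Ps − 54, where Ps is the price sellers receive.
On the curves, Pb = 1202/7 - (1/7)Q and Ps = 6.5 + 0.5Q; the wedge Ps − Pb = 54 gives 6.5 + 0.5Q − (1202/7 - (1/7)Q) = 54, so Q' = 341.
Then Pb = 1202/7 − (1/7)·341 = 123 and Ps = 6.5 + 0.5·341 = 177.
The subsidy expands output by 341 − 257 = 84 past the efficient level; on those units the gap between marginal cost and willingness to pay runs from 0 up to 54.
DWL = ½ × 54 × 84 = 2268.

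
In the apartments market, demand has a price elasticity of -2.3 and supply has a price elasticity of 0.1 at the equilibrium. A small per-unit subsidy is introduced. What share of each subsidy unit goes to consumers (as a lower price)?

Consumer share = 1/24

For a small subsidy around the equilibrium, the benefit split depends on the relative slopes, which at a point are proportional to the elasticities.
Buyer share = εs/(εs + |εd|) = 0.1/(0.1 + 2.3) = 1/24; seller share = |εd|/(εs + |εd|) = 23/24.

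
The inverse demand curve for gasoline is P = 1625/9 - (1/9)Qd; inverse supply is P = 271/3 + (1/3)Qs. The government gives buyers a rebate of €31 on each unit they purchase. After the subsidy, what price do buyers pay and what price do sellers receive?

Pre-subsidy: 1625/9 - (1/9)Q = 271/3 + (1/3)Q gives Q* = 203 and P* = 158.
With the rebate, buyers effectively pay Pb = Ps − 31, where Ps is the price sellers receive.
On the curves, Pb = 1625/9 - (1/9)Q and Ps = 271/3 + (1/3)Q; the wedge Ps − Pb = 31 gives 271/3 + (1/3)Q − (1625/9 - (1/9)Q) = 31, so Q' = 272.75.
Then Pb = 1625/9 − (1/9)·272.75 = 150.25 and Ps = 271/3 + (1/3)·272.75 = 181.25.

Buyers pay €150.25; sellers receive €181.25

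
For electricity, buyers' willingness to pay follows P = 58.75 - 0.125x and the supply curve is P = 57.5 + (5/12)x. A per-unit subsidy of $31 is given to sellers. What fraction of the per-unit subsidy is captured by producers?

Pre-subsidy: 58.75 - 0.125x = 57.5 + (5/12)x gives x* = 30/13 and P* = 760/13.
With the subsidy, sellers receive Ps = Pb + 31 for each unit, where Pb is the price buyers pay.
On the curves, Pb = 58.75 - 0.125x and Ps = 57.5 + (5/12)x; the wedge Ps − Pb = 31 gives 57.5 + (5/12)x − (58.75 - 0.125x) = 31, so x' = 774/13.
Then Pb = 58.75 − 0.125·(774/13) = 667/13 and Ps = 57.5 + (5/12)·(774/13) = 1070/13.
Buyers' price falls by P* − Pb = 760/13 − 667/13 = 93/13; sellers' price rises by Ps − P* = 1070/13 − 760/13 = 310/13.
So producers capture (310/13)/31 = 10/13 of each unit of subsidy.

Producer share = 10/13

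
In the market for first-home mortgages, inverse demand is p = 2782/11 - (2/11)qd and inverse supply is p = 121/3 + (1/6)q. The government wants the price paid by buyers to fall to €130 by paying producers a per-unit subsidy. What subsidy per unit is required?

At a buyer price of 130, quantity demanded is 1391 − 5.5·130 = 676.
Sellers supply 676 only when they receive ps = 121/3 + (1/6)·676 = 153.
s = ps − pb = 153 − 130 = 23.

Required subsidy s = €23 per unit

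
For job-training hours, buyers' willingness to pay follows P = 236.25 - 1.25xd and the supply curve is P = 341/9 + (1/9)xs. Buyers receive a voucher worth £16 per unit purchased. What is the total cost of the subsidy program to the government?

Government cost = 123472/49

Pre-subsidy: 236.25 - 1.25x = 341/9 + (1/9)x gives x* = 7141/49 and P* = 2650/49.
With the rebate, buyers effectively pay Pb = Ps − 16, where Ps is the price sellers receive.
On the curves, Pb = 236.25 - 1.25x and Ps = 341/9 + (1/9)x; the wedge Ps − Pb = 16 gives 341/9 + (1/9)x − (236.25 - 1.25x) = 16, so x' = 7717/49.
Then Pb = 236.25 − 1.25·(7717/49) = 1930/49 and Ps = 341/9 + (1/9)·(7717/49) = 2714/49.
Government outlay = subsidy × quantity = 16 × 7717/49 = 123472/49.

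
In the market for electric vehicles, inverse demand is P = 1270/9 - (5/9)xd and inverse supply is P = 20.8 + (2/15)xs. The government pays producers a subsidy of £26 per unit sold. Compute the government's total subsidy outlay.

Government cost = 171184/31

Pre-subsidy: 1270/9 - (5/9)x = 20.8 + (2/15)x gives x* = 5414/31 and P* = 4100/93.
With the subsidy, sellers receive Ps = Pb + 26 for each unit, where Pb is the price buyers pay.
On the curves, Pb = 1270/9 - (5/9)x and Ps = 20.8 + (2/15)x; the wedge Ps − Pb = 26 gives 20.8 + (2/15)x − (1270/9 - (5/9)x) = 26, so x' = 6584/31.
Then Pb = 1270/9 − (5/9)·(6584/31) = 2150/93 and Ps = 20.8 + (2/15)·(6584/31) = 4568/93.
Government outlay = subsidy × quantity = 26 × 6584/31 = 171184/31.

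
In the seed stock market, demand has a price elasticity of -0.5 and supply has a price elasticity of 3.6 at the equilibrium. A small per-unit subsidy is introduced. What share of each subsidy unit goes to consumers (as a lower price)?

For a small subsidy around the equilibrium, the benefit split depends on the relative slopes, which at a point are proportional to the elasticities.
Buyer share = εs/(εs + |εd|) = 3.6/(3.6 + 0.5) = 36/41; seller share = |εd|/(εs + |εd|) = 5/41.

Consumer share = 36/41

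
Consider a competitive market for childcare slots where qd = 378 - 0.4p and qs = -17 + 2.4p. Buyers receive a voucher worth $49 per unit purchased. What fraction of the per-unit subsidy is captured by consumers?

Pre-subsidy: 378 - 0.4p = -17 + 2.4p gives p* = 1975/14, q* = 2251/7.
With the rebate, buyers effectively pay pb = ps − 49, where ps is the price sellers receive.
Demand in terms of ps becomes qd = 378 − 0.4(ps − 49) = 397.6 - 0.4ps. Setting this equal to supply: 397.6 - 0.4ps = -17 + 2.4ps, so ps = 2073/14.
Buyers pay pb = 2073/14 − 49 = 1387/14; q' = -17 + 2.4·(2073/14) = 11843/35.
Buyers' price falls by p* − pb = 1975/14 − 1387/14 = 42; sellers' price rises by ps − p* = 2073/14 − 1975/14 = 7.
So consumers capture 42/49 = 6/7 of each unit of subsidy.

Consumer share = 6/7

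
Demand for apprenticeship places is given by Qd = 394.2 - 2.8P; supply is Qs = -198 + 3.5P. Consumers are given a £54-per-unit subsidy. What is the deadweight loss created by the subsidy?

Pre-subsidy: 394.2 - 2.8P = -198 + 3.5P gives P* = 94, Q* = 131.
With the rebate, buyers effectively pay Pb = Ps − 54, where Ps is the price sellers receive.
Demand in terms of Ps becomes Qd = 394.2 − 2.8(Ps − 54) = 545.4 - 2.8Ps. Setting this equal to supply: 545.4 - 2.8Ps = -198 + 3.5Ps, so Ps = 118.
Buyers pay Pb = 118 − 54 = 64; Q' = -198 + 3.5·118 = 215.
The subsidy expands output by 215 − 131 = 84 past the efficient level; on those units the gap between marginal cost and willingness to pay runs from 0 up to 54.
DWL = ½ × 54 × 84 = 2268.

Deadweight loss = £2268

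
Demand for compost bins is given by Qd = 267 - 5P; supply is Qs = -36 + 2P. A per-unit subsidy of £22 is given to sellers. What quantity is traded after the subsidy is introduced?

Pre-subsidy: 267 - 5P = -36 + 2P gives P* = 303/7, Q* = 354/7.
With the subsidy, sellers receive Ps = Pb + 22 for each unit, where Pb is the price buyers pay.
Supply in terms of Pb becomes Qs = -36 + 2(Pb + 22) = 8 + 2Pb. Setting this equal to demand: 267 - 5Pb = 8 + 2Pb, so Pb = 37.
Sellers receive Ps = 37 + 22 = 59; Q' = 267 − 5·37 = 82.

Q' = 82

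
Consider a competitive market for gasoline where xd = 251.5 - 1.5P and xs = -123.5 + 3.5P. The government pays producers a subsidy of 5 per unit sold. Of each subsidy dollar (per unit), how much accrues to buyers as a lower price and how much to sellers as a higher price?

Pre-subsidy: 251.5 - 1.5P = -123.5 + 3.5P gives P* = 75, x* = 139.
With the subsidy, sellers receive Ps = Pb + 5 for each unit, where Pb is the price buyers pay.
Supply in terms of Pb becomes xs = -123.5 + 3.5(Pb + 5) = -106 + 3.5Pb. Setting this equal to demand: 251.5 - 1.5Pb = -106 + 3.5Pb, so Pb = 71.5.
Sellers receive Ps = 71.5 + 5 = 76.5; x' = 251.5 − 1.5·71.5 = 144.25.
Buyers' price falls by P* − Pb = 75 − 71.5 = 3.5; sellers' price rises by Ps − P* = 76.5 − 75 = 1.5.

Buyers gain 3.5 per unit; sellers gain 1.5 per unit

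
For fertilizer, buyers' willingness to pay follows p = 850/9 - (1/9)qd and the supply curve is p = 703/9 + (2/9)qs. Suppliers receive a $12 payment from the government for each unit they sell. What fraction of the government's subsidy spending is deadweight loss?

Pre-subsidy: 850/9 - (1/9)q = 703/9 + (2/9)q gives q* = 49 and p* = 89.
With the subsidy, sellers receive ps = pb + 12 for each unit, where pb is the price buyers pay.
On the curves, pb = 850/9 - (1/9)q and ps = 703/9 + (2/9)q; the wedge ps − pb = 12 gives 703/9 + (2/9)q − (850/9 - (1/9)q) = 12, so q' = 85.
Then pb = 850/9 − (1/9)·85 = 85 and ps = 703/9 + (2/9)·85 = 97.
ΔCS = ½(49 + 85)(89 − 85) = 268; ΔPS = ½(49 + 85)(97 − 89) = 536.
Government spending = 12 × 85 = 1020.
DWL = ½ × 12 × (85 − 49) = 216; fraction = 216 / 1020 = 18/85.

DWL / government spending = 18/85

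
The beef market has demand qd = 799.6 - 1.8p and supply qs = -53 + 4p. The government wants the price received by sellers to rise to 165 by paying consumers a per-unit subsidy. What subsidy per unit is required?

Required subsidy s = 58 per unit

At a seller price of 165, quantity supplied is -53 + 4·165 = 607.
Buyers absorb 607 only when they pay pb with 799.6 − 1.8·pb = 607, i.e. pb = 107.
s = ps − pb = 165 − 107 = 58.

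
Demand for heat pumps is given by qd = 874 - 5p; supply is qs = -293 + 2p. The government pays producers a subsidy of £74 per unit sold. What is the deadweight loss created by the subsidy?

Deadweight loss = 27380/7

Pre-subsidy: 874 - 5p = -293 + 2p gives p* = 1167/7, q* = 283/7.
With the subsidy, sellers receive ps = pb + 74 for each unit, where pb is the price buyers pay.
Supply in terms of pb becomes qs = -293 + 2(pb + 74) = -145 + 2pb. Setting this equal to demand: 874 - 5pb = -145 + 2pb, so pb = 1019/7.
Sellers receive ps = 1019/7 + 74 = 1537/7; q' = 874 − 5·(1019/7) = 1023/7.
The subsidy expands output by 1023/7 − 283/7 = 740/7 past the efficient level; on those units the gap between marginal cost and willingness to pay runs from 0 up to 74.
DWL = ½ × 74 × 740/7 = 27380/7.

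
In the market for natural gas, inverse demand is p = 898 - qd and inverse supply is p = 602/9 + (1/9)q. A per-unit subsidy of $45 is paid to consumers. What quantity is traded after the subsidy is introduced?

q' = 788.5

Pre-subsidy: 898 - q = 602/9 + (1/9)q gives q* = 748 and p* = 150.
With the rebate, buyers effectively pay pb = ps − 45, where ps is the price sellers receive.
On the curves, pb = 898 - q and ps = 602/9 + (1/9)q; the wedge ps − pb = 45 gives 602/9 + (1/9)q − (898 - q) = 45, so q' = 788.5.
Then pb = 898 − 1·788.5 = 109.5 and ps = 602/9 + (1/9)·788.5 = 154.5.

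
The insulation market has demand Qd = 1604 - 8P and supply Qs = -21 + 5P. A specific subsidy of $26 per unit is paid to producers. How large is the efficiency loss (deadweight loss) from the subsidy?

Deadweight loss = $1040

Pre-subsidy: 1604 - 8P = -21 + 5P gives P* = 125, Q* = 604.
With the subsidy, sellers receive Ps = Pb + 26 for each unit, where Pb is the price buyers pay.
Supply in terms of Pb becomes Qs = -21 + 5(Pb + 26) = 109 + 5Pb. Setting this equal to demand: 1604 - 8Pb = 109 + 5Pb, so Pb = 115.
Sellers receive Ps = 115 + 26 = 141; Q' = 1604 − 8·115 = 684.
The subsidy expands output by 684 − 604 = 80 past the efficient level; on those units the gap between marginal cost and willingness to pay runs from 0 up to 26.
DWL = ½ × 26 × 80 = 1040.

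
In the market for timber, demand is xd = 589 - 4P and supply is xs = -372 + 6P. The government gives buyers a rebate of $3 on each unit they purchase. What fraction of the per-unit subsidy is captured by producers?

Pre-subsidy: 589 - 4P = -372 + 6P gives P* = 96.1, x* = 204.6.
With the rebate, buyers effectively pay Pb = Ps − 3, where Ps is the price sellers receive.
Demand in terms of Ps becomes xd = 589 − 4(Ps − 3) = 601 - 4Ps. Setting this equal to supply: 601 - 4Ps = -372 + 6Ps, so Ps = 97.3.
Buyers pay Pb = 97.3 − 3 = 94.3; x' = -372 + 6·97.3 = 211.8.
Buyers' price falls by P* − Pb = 96.1 − 94.3 = 1.8; sellers' price rises by Ps − P* = 97.3 − 96.1 = 1.2.
So producers capture 1.2/3 = 0.4 of each unit of subsidy.

Producer share = 0.4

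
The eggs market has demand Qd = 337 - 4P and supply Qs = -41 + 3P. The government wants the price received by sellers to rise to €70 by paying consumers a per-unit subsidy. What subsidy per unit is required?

At a seller price of 70, quantity supplied is -41 + 3·70 = 169.
Buyers absorb 169 only when they pay Pb with 337 − 4·Pb = 169, i.e. Pb = 42.
s = Ps − Pb = 70 − 42 = 28.

Required subsidy s = €28 per unit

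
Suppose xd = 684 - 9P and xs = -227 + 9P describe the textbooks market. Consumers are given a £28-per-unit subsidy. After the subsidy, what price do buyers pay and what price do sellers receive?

Buyers pay 659/18; sellers receive 1163/18

Pre-subsidy: 684 - 9P = -227 + 9P gives P* = 911/18, x* = 228.5.
With the rebate, buyers effectively pay Pb = Ps − 28, where Ps is the price sellers receive.
Demand in terms of Ps becomes xd = 684 − 9(Ps − 28) = 936 - 9Ps. Setting this equal to supply: 936 - 9Ps = -227 + 9Ps, so Ps = 1163/18.
Buyers pay Pb = 1163/18 − 28 = 659/18; x' = -227 + 9·(1163/18) = 354.5.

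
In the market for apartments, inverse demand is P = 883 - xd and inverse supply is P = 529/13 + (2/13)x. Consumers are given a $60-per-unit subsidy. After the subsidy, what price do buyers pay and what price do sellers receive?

Buyers pay $101; sellers receive $161

Pre-subsidy: 883 - x = 529/13 + (2/13)x gives x* = 730 and P* = 153.
With the rebate, buyers effectively pay Pb = Ps − 60, where Ps is the price sellers receive.
On the curves, Pb = 883 - x and Ps = 529/13 + (2/13)x; the wedge Ps − Pb = 60 gives 529/13 + (2/13)x − (883 - x) = 60, so x' = 782.
Then Pb = 883 − 1·782 = 101 and Ps = 529/13 + (2/13)·782 = 161.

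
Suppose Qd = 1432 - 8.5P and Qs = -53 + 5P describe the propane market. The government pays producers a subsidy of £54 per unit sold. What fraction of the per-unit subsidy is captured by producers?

Producer share = 17/27

Pre-subsidy: 1432 - 8.5P = -53 + 5P gives P* = 110, Q* = 497.
With the subsidy, sellers receive Ps = Pb + 54 for each unit, where Pb is the price buyers pay.
Supply in terms of Pb becomes Qs = -53 + 5(Pb + 54) = 217 + 5Pb. Setting this equal to demand: 1432 - 8.5Pb = 217 + 5Pb, so Pb = 90.
Sellers receive Ps = 90 + 54 = 144; Q' = 1432 − 8.5·90 = 667.
Buyers' price falls by P* − Pb = 110 − 90 = 20; sellers' price rises by Ps − P* = 144 − 110 = 34.
So producers capture 34/54 = 17/27 of each unit of subsidy.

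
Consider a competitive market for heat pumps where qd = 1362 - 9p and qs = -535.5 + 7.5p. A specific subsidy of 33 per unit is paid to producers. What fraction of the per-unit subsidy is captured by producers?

Producer share = 6/11

Pre-subsidy: 1362 - 9p = -535.5 + 7.5p gives p* = 115, q* = 327.
With the subsidy, sellers receive ps = pb + 33 for each unit, where pb is the price buyers pay.
Supply in terms of pb becomes qs = -535.5 + 7.5(pb + 33) = -288 + 7.5pb. Setting this equal to demand: 1362 - 9pb = -288 + 7.5pb, so pb = 100.
Sellers receive ps = 100 + 33 = 133; q' = 1362 − 9·100 = 462.
Buyers' price falls by p* − pb = 115 − 100 = 15; sellers' price rises by ps − p* = 133 − 115 = 18.
So producers capture 18/33 = 6/11 of each unit of subsidy.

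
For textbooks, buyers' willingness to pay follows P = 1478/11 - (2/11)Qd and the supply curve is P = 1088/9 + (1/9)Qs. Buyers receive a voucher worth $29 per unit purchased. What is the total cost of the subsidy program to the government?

Government cost = $4205

Pre-subsidy: 1478/11 - (2/11)Q = 1088/9 + (1/9)Q gives Q* = 46 and P* = 126.
With the rebate, buyers effectively pay Pb = Ps − 29, where Ps is the price sellers receive.
On the curves, Pb = 1478/11 - (2/11)Q and Ps = 1088/9 + (1/9)Q; the wedge Ps − Pb = 29 gives 1088/9 + (1/9)Q − (1478/11 - (2/11)Q) = 29, so Q' = 145.
Then Pb = 1478/11 − (2/11)·145 = 108 and Ps = 1088/9 + (1/9)·145 = 137.
Government outlay = subsidy × quantity = 29 × 145 = 4205.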